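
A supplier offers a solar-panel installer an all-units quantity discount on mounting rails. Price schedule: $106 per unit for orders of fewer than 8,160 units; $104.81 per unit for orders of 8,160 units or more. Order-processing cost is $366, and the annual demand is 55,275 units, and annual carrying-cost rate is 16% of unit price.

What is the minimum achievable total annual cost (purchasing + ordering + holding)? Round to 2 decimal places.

$5,864,271.96

H₁ = 16%×$106 = $16.9600;  H₂ = 16%×$104.81 = $16.7696
EOQ₁ = √(2×55,275×366/16.9600) = 1,544.57  (< 8,160, feasible at tier 1)
EOQ₂ = √(2×55,275×366/16.7696) = 1,553.31  (< 8,160 → use Q = 8,160 at tier-2 price)
TC(tier 1 (EOQ₁), Q≈1,544.6) = $5,885,345.87
TC(tier 2, Q≈8,160.0) = $5,864,271.96
Minimum at tier 2: $5,864,271.96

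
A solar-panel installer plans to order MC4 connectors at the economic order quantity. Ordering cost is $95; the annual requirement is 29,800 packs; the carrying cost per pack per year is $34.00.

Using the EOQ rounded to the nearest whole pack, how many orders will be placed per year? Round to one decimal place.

73.0 orders per year

Q* = √(2·D·S / H) = √(2·29,800·95 / 34) = √166,529.4 ≈ 408.08 → Q = 408
N = D/Q = 29,800/408 ≈ 73.039 orders/yr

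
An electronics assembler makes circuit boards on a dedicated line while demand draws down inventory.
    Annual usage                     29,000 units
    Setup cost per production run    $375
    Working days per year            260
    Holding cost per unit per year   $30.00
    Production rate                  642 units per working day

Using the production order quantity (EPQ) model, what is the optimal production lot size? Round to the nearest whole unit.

d = 29,000/260 = 111.5385 units/day;  effective holding cost H(1 − d/p) = 30·(1 − 111.5385/642) = 24.78792
Q* = √(2DS / H_eff) = √(2·29,000·375 / 24.78792) ≈ 936.72

937 units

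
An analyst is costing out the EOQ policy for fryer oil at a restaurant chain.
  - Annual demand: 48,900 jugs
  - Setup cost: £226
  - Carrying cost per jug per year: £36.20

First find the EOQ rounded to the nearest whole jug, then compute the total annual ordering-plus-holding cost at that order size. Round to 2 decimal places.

£28,286.42

Q* = √(2·D·S / H) = √(2·48,900·226 / 36.2) = √610,574.6 ≈ 781.39 → Q = 781 jugs
Annual ordering cost = (D/Q)·S = (48,900/781) × 226 = £14,150.32
Annual holding cost  = (Q/2)·H = (781/2) × 36.2 = £14,136.10
Total = £14,150.32 + £14,136.10 = £28,286.42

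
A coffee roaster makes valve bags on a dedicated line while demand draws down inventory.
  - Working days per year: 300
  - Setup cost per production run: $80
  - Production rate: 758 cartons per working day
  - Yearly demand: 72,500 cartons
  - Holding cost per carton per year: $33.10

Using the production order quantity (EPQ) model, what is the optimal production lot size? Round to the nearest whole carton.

d = 72,500/300 = 241.6667 cartons/day;  effective holding cost H(1 − d/p) = 33.1·(1 − 241.6667/758) = 22.54701
Q* = √(2DS / H_eff) = √(2·72,500·80 / 22.54701) ≈ 717.27

717 cartons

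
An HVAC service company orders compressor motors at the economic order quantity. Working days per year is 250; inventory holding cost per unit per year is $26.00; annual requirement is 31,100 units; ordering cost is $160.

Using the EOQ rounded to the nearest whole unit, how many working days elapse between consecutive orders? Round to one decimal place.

5.0 days

EOQ = √(2DS/H) = √(2 × 31,100 × 160 / 26)
    = √(382,769.23) ≈ 618.68 → Q = 619 units
Days between orders = 250 / (D/Q) = 250 / 50.242 ≈ 4.976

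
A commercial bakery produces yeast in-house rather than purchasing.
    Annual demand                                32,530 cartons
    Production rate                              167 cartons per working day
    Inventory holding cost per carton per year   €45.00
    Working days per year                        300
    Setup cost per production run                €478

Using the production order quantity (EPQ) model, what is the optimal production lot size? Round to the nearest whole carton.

1,404 cartons

Daily demand d = 32,530/300 = 108.433; p = 167; 1 − d/p = 0.35070
EPQ = √(2DS / (H(1 − d/p)))
    = √(2 × 32,530 × 478 / (45 × 0.35070)) ≈ 1,403.78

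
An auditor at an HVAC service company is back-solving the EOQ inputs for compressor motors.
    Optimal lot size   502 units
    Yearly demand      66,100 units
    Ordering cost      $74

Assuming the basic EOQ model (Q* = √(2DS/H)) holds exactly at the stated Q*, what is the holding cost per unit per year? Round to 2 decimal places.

$38.82

From Q* = √(2DS/H) ⇒ Q*² = 2DS/H.
H = 2DS / Q² = 2 × 66,100 × 74 / 502² = 38.8200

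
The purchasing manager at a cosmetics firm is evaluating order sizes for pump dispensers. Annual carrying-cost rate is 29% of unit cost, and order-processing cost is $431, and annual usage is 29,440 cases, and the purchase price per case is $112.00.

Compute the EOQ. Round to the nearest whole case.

884 cases

Carrying cost H = $112 × 29% = $32.4800/case/yr
EOQ = √(2DS/H) = √(2 × 29,440 × 431 / 32.48)
    = √(781,320.20) ≈ 883.92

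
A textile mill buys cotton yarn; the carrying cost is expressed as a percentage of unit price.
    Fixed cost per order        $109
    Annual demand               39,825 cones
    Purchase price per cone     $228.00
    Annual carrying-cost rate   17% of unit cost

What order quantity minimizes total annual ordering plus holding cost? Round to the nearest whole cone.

473 cones

Holding cost per cone per year: H = 17% × $228 = $38.7600
EOQ = √(2DS/H) = √(2 × 39,825 × 109 / 38.76)
    = √(223,989.94) ≈ 473.28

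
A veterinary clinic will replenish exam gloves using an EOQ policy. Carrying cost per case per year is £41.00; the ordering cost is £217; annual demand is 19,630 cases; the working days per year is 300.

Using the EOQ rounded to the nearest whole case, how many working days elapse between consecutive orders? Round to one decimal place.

7.0 days

2DS/H = 2·19,630·217/41 = 207,790.73
EOQ = √207,790.73 ≈ 455.84 → Q = 456 cases
T = Q/D × 300 days = 456/19,630 × 300 = 6.969 days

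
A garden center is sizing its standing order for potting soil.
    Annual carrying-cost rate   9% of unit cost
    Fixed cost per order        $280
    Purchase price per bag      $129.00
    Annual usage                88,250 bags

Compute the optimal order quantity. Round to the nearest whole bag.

Carrying cost H = $129 × 9% = $11.6100/bag/yr
EOQ = √(2DS/H) = √(2 × 88,250 × 280 / 11.61)
    = √(4,256,675.28) ≈ 2,063.17

2,063 bags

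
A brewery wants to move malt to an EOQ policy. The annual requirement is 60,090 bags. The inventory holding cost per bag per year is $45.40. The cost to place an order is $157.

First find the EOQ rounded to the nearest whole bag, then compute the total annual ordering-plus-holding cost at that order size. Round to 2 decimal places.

EOQ = √(2DS/H) = √(2 × 60,090 × 157 / 45.4)
    = √(415,600.44) ≈ 644.67 → Q = 645 bags
Orders/yr = 60,090/645 = 93.163; ordering cost = 93.163 × $157 = $14,626.56
Average inventory = 645/2 = 322.5; holding cost = 322.5 × $45.4 = $14,641.50
Total = $14,626.56 + $14,641.50 = $29,268.06

$29,268.06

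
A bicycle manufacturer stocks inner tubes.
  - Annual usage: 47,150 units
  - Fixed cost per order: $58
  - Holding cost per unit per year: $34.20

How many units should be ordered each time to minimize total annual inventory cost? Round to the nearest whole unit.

2DS/H = 2·47,150·58/34.2 = 159,923.98
EOQ = √159,923.98 ≈ 399.90

400 units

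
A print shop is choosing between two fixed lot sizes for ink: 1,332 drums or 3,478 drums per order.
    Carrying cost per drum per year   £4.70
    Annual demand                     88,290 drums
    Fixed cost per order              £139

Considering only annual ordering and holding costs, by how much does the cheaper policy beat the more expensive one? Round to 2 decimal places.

TC(Q) = (D/Q)S + (Q/2)H
TC(1,332) = (88,290/1,332)×139 + (1,332/2)×4.7 = £12,343.65
TC(3,478) = (88,290/3,478)×139 + (3,478/2)×4.7 = £11,701.85
Lots of 3,478 are cheaper by £641.79.

£641.79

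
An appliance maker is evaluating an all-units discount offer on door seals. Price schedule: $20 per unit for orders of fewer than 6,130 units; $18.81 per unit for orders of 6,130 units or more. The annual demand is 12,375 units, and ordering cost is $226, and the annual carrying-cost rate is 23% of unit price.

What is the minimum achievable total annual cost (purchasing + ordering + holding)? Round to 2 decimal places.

H₁ = 23%×$20 = $4.6000;  H₂ = 23%×$18.81 = $4.3263
EOQ₁ = √(2×12,375×226/4.6000) = 1,102.71  (< 6,130, feasible at tier 1)
EOQ₂ = √(2×12,375×226/4.3263) = 1,137.06  (< 6,130 → use Q = 6,130 at tier-2 price)
TC(tier 1 (EOQ₁), Q≈1,102.7) = $252,572.48
TC(tier 2, Q≈6,130.0) = $246,490.10
Minimum at tier 2: $246,490.10

$246,490.10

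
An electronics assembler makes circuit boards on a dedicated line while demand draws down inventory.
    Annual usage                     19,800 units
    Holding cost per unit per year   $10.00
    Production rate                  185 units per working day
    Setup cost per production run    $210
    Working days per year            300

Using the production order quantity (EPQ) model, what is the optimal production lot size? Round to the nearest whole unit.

1,137 units

d = 19,800/300 = 66.0000 units/day;  effective holding cost H(1 − d/p) = 10·(1 − 66.0000/185) = 6.43243
Q* = √(2DS / H_eff) = √(2·19,800·210 / 6.43243) ≈ 1,137.02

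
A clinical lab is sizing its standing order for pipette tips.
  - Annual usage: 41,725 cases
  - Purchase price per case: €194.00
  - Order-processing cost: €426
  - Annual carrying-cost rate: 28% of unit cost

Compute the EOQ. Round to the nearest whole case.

809 cases

H = i·C = 0.28 × €194 = €54.3200 per case-year
EOQ = √(2DS/H) = √(2 × 41,725 × 426 / 54.32)
    = √(654,449.56) ≈ 808.98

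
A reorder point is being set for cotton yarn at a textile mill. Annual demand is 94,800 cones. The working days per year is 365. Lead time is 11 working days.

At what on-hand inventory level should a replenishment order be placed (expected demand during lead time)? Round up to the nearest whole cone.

2,857 cones

Daily demand d = 94,800 / 365 = 259.726 cones/day
Demand during lead time = 259.726 × 11 = 2,856.99
Reorder point = 2,856.99 → round up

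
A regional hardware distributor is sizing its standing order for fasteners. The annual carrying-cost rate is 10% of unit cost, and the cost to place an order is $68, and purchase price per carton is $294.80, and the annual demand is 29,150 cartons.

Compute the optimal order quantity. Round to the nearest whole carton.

H = i·C = 0.1 × $294.8 = $29.4800 per carton-year
Optimal lot size Q* = (2 × 29,150 × $68 / $29.48)^½ ≈ 366.71

367 cartons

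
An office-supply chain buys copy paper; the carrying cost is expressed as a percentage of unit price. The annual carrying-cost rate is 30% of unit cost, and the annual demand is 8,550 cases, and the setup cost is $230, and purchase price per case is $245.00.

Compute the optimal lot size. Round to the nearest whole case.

H = i·C = 0.3 × $245 = $73.5000 per case-year
Optimal lot size Q* = (2 × 8,550 × $230 / $73.5)^½ ≈ 231.32

231 cases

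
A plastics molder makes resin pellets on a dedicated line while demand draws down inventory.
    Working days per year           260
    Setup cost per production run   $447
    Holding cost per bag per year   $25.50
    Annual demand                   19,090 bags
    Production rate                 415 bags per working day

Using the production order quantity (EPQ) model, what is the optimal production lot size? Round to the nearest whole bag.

902 bags

Daily demand d = 19,090/260 = 73.423; p = 415; 1 − d/p = 0.82308
EPQ = √(2DS / (H(1 − d/p)))
    = √(2 × 19,090 × 447 / (25.5 × 0.82308)) ≈ 901.74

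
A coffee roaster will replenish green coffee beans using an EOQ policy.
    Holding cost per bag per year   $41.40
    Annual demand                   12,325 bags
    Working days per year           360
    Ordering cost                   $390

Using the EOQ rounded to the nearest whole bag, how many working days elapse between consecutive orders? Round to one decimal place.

14.1 days

2DS/H = 2·12,325·390/41.4 = 232,210.14
EOQ = √232,210.14 ≈ 481.88 → Q = 482 bags
Cycle time = (working days × Q)/D = (360 × 482) / 12,325 = 14.079 days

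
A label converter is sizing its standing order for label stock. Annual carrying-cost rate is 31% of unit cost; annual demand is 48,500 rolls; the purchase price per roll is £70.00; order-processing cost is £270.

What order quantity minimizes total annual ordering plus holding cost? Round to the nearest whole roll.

1,099 rolls

Holding cost per roll per year: H = 31% × £70 = £21.7000
Q* = √(2·D·S / H) = √(2·48,500·270 / 21.7) = √1,206,912.4 ≈ 1,098.60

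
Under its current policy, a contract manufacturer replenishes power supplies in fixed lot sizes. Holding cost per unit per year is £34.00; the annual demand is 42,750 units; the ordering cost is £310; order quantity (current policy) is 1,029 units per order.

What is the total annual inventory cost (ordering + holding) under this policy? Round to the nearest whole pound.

£30,372

Orders/yr = 42,750/1,029 = 41.545; ordering cost = 41.545 × £310 = £12,879.01
Average inventory = 1,029/2 = 514.5; holding cost = 514.5 × £34 = £17,493.00
Total = £12,879.01 + £17,493.00 = £30,372.01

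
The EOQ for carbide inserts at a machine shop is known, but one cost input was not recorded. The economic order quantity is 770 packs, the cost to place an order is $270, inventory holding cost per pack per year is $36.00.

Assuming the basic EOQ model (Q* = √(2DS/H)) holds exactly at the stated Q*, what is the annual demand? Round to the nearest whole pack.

Since Q* = (2DS/H)^½, squaring gives Q*²·H = 2DS.
D = Q²H / (2S) = 770² × 36 / (2 × 270) = 39,526.67

39,527 packs per year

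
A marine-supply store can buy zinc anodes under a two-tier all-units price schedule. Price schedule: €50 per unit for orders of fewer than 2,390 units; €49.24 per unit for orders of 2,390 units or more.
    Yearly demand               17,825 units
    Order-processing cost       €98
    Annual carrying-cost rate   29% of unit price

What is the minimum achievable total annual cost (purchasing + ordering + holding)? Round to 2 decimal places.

€895,498.02

H₁ = 29%×€50 = €14.5000;  H₂ = 29%×€49.24 = €14.2796
EOQ₁ = √(2×17,825×98/14.5000) = 490.86  (< 2,390, feasible at tier 1)
EOQ₂ = √(2×17,825×98/14.2796) = 494.63  (< 2,390 → use Q = 2,390 at tier-2 price)
TC(tier 1 (EOQ₁), Q≈490.9) = €898,367.49
TC(tier 2, Q≈2,390.0) = €895,498.02
Minimum at tier 2: €895,498.02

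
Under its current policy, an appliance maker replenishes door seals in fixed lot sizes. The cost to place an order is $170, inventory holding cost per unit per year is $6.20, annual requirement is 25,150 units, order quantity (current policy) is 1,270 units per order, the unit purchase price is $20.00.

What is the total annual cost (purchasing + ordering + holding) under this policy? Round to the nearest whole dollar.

$510,304

Annual ordering cost = (D/Q)·S = (25,150/1,270) × 170 = $3,366.54
Annual holding cost  = (Q/2)·H = (1,270/2) × 6.2 = $3,937.00
Purchase cost = D·C = 25,150 × 20 = $503,000.00
Total = $3,366.54 + $3,937.00 + $503,000.00 = $510,303.54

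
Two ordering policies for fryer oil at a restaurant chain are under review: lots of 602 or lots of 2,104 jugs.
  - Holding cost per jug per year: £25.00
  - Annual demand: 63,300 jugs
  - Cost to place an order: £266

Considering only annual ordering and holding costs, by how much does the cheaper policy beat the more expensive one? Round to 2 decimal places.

£1,192.01

TC(Q) = (D/Q)S + (Q/2)H
TC(602) = (63,300/602)×266 + (602/2)×25 = £35,494.77
TC(2,104) = (63,300/2,104)×266 + (2,104/2)×25 = £34,302.76
Lots of 2,104 are cheaper by £1,192.01.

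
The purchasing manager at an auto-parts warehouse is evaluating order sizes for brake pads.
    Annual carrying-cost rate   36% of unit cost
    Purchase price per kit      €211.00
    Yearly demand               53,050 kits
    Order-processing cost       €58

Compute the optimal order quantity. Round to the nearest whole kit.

285 kits

Carrying cost H = €211 × 36% = €75.9600/kit/yr
2DS/H = 2·53,050·58/75.96 = 81,013.69
EOQ = √81,013.69 ≈ 284.63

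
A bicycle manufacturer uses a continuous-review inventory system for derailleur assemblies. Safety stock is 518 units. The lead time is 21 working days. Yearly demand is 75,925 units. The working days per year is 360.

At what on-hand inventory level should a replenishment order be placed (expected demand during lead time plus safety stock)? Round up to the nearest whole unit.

Daily demand d = 75,925 / 360 = 210.903 units/day
Demand during lead time = 210.903 × 21 = 4,428.96
Reorder point = 4,428.96 + 518 = 4,946.96 → round up

4,947 units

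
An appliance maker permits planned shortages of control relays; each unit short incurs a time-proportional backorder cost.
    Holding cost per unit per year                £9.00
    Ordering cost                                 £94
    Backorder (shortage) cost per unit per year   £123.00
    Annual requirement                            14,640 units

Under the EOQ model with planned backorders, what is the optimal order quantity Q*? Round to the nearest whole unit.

Basic EOQ = √(2·14,640·94/9) = 553.004
Backorder adjustment √((H+b)/b) = √((9+123)/123) = 1.0359
Q* = 553.004 × 1.0359 ≈ 572.88

573 units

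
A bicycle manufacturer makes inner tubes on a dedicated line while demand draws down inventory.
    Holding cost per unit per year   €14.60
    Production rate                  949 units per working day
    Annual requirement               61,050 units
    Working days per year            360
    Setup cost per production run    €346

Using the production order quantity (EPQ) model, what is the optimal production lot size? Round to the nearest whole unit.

1,877 units

d = 61,050/360 = 169.5833 units/day;  effective holding cost H(1 − d/p) = 14.6·(1 − 169.5833/949) = 11.99103
Q* = √(2DS / H_eff) = √(2·61,050·346 / 11.99103) ≈ 1,877.01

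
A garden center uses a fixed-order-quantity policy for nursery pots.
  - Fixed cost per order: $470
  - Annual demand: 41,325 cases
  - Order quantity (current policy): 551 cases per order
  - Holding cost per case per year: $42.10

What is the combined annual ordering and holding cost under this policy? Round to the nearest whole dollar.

$46,849

Annual ordering cost = (D/Q)·S = (41,325/551) × 470 = $35,250.00
Annual holding cost  = (Q/2)·H = (551/2) × 42.1 = $11,598.55
Total = $35,250.00 + $11,598.55 = $46,848.55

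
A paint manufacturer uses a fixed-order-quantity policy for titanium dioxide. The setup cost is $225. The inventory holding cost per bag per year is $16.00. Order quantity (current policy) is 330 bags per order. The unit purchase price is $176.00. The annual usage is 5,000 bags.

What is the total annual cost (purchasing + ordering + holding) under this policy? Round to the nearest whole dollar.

Annual ordering cost = (D/Q)·S = (5,000/330) × 225 = $3,409.09
Annual holding cost  = (Q/2)·H = (330/2) × 16 = $2,640.00
Purchase cost = D·C = 5,000 × 176 = $880,000.00
Total = $3,409.09 + $2,640.00 + $880,000.00 = $886,049.09

$886,049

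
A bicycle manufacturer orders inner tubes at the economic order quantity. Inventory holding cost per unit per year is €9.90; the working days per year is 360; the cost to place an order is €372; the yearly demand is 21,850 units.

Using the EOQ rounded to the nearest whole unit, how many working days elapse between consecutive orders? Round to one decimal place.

Optimal lot size Q* = (2 × 21,850 × €372 / €9.9)^½ ≈ 1,281.43 → Q = 1,281 units
T = Q/D × 360 days = 1,281/21,850 × 360 = 21.106 days

21.1 days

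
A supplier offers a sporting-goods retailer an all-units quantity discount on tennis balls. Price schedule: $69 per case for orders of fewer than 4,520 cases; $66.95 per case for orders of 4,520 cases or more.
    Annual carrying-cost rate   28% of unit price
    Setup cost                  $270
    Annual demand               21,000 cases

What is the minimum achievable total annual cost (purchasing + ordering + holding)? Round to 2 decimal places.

H₁ = 28%×$69 = $19.3200;  H₂ = 28%×$66.95 = $18.7460
EOQ₁ = √(2×21,000×270/19.3200) = 766.13  (< 4,520, feasible at tier 1)
EOQ₂ = √(2×21,000×270/18.7460) = 777.77  (< 4,520 → use Q = 4,520 at tier-2 price)
TC(tier 1 (EOQ₁), Q≈766.1) = $1,463,801.65
TC(tier 2, Q≈4,520.0) = $1,449,570.38
Minimum at tier 2: $1,449,570.38

$1,449,570.38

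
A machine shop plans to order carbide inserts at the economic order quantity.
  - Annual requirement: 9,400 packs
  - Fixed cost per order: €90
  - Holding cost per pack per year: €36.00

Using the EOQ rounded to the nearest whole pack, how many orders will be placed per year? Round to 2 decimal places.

Q* = √(2·D·S / H) = √(2·9,400·90 / 36) = √47,000.0 ≈ 216.79 → Q = 217
Orders per year = D/Q = 9,400 / 217 = 43.318

43.32 orders per year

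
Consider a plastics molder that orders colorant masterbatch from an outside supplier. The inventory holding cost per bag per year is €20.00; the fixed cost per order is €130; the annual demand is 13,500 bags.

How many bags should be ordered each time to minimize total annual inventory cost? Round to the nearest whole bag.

419 bags

2DS/H = 2·13,500·130/20 = 175,500.00
EOQ = √175,500.00 ≈ 418.93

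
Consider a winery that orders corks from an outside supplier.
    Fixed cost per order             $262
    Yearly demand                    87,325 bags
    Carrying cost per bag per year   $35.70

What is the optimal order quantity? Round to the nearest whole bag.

Q* = √(2·D·S / H) = √(2·87,325·262 / 35.7) = √1,281,745.1 ≈ 1,132.14

1,132 bags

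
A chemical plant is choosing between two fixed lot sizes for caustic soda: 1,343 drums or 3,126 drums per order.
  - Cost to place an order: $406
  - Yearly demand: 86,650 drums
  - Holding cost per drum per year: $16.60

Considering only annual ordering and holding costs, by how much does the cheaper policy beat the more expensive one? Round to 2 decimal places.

Annual cost at Q: ordering D·S/Q plus holding Q·H/2.
TC(1,343) = (86,650/1,343)×406 + (1,343/2)×16.6 = $37,341.91
TC(3,126) = (86,650/3,126)×406 + (3,126/2)×16.6 = $37,199.77
Cheaper: Q = 3,126.  Difference = $142.14

$142.14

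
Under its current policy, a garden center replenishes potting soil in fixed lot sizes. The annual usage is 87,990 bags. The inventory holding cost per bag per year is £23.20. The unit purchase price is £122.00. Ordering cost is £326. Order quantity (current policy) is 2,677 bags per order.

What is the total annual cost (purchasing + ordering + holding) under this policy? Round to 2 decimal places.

£10,776,548.46

Ordering: D/Q × S = 87,990/2,677 × £326 = £10,715.26
Holding:  Q/2 × H = 2,677/2 × £23.2 = £31,053.20
Purchase cost = D·C = 87,990 × 122 = £10,734,780.00
Total = £10,715.26 + £31,053.20 + £10,734,780.00 = £10,776,548.46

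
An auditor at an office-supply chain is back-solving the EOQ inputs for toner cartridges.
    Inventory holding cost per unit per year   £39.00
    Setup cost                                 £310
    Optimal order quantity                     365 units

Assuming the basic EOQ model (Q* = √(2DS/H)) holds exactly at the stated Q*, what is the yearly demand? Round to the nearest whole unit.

8,380 units per year

From Q* = √(2DS/H) ⇒ Q*² = 2DS/H.
D = Q²H / (2S) = 365² × 39 / (2 × 310) = 8,380.28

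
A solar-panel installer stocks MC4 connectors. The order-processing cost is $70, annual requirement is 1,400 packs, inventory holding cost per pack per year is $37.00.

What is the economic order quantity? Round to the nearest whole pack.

73 packs

2DS/H = 2·1,400·70/37 = 5,297.30
EOQ = √5,297.30 ≈ 72.78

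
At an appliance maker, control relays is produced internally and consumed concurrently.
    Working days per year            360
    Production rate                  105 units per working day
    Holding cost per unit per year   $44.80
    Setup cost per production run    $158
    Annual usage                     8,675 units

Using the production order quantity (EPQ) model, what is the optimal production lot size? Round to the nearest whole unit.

282 units

d = 8,675/360 = 24.0972 units/day;  effective holding cost H(1 − d/p) = 44.8·(1 − 24.0972/105) = 34.51852
Q* = √(2DS / H_eff) = √(2·8,675·158 / 34.51852) ≈ 281.81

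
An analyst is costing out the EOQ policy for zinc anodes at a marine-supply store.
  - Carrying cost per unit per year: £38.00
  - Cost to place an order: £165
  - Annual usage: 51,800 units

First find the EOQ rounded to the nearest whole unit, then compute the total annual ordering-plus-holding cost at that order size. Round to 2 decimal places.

£25,486.70

Optimal lot size Q* = (2 × 51,800 × £165 / £38)^½ ≈ 670.70 → Q = 671 units
Annual ordering cost = (D/Q)·S = (51,800/671) × 165 = £12,737.70
Annual holding cost  = (Q/2)·H = (671/2) × 38 = £12,749.00
Total = £12,737.70 + £12,749.00 = £25,486.70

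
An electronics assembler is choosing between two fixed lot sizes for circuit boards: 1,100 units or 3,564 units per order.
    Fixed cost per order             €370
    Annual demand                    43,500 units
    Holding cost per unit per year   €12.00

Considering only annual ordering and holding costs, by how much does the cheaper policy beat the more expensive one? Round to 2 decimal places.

Annual cost at Q: ordering D·S/Q plus holding Q·H/2.
TC(1,100) = (43,500/1,100)×370 + (1,100/2)×12 = €21,231.82
TC(3,564) = (43,500/3,564)×370 + (3,564/2)×12 = €25,899.99
|ΔTC| = |€21,231.82 − €25,899.99| = €4,668.18

€4,668.18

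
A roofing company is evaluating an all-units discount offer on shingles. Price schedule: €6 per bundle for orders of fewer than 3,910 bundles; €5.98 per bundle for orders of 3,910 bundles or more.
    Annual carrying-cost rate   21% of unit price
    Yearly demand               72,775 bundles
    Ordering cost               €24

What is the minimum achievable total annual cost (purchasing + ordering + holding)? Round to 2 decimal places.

H₁ = 21%×€6 = €1.2600;  H₂ = 21%×€5.98 = €1.2558
EOQ₁ = √(2×72,775×24/1.2600) = 1,665.05  (< 3,910, feasible at tier 1)
EOQ₂ = √(2×72,775×24/1.2558) = 1,667.83  (< 3,910 → use Q = 3,910 at tier-2 price)
TC(tier 1 (EOQ₁), Q≈1,665.0) = €438,747.96
TC(tier 2, Q≈3,910.0) = €438,096.29
Minimum at tier 2: €438,096.29

€438,096.29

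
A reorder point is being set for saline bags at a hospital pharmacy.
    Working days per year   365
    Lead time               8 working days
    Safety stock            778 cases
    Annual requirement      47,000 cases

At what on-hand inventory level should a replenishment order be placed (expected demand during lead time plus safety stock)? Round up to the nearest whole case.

Daily demand d = 47,000 / 365 = 128.767 cases/day
Demand during lead time = 128.767 × 8 = 1,030.14
Reorder point = 1,030.14 + 778 = 1,808.14 → round up

1,809 cases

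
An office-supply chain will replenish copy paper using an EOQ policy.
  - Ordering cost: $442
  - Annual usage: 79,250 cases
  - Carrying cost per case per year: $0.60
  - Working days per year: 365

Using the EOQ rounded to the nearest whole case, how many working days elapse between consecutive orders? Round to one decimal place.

49.8 days

Q* = √(2·D·S / H) = √(2·79,250·442 / 0.6) = √116,761,666.7 ≈ 10,805.63 → Q = 10,806 cases
Days between orders = 365 / (D/Q) = 365 / 7.334 ≈ 49.769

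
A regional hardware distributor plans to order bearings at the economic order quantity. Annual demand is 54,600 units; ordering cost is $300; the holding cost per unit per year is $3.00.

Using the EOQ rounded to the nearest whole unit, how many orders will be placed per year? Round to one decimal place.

Q* = √(2·D·S / H) = √(2·54,600·300 / 3) = √10,920,000.0 ≈ 3,304.54 → Q = 3,305
Orders per year = D/Q = 54,600 / 3,305 = 16.520

16.5 orders per year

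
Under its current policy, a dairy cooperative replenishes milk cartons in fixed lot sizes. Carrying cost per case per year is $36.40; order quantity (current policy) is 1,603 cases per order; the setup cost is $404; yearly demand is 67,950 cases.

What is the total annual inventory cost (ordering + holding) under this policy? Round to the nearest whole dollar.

Ordering: D/Q × S = 67,950/1,603 × $404 = $17,125.27
Holding:  Q/2 × H = 1,603/2 × $36.4 = $29,174.60
Total = $17,125.27 + $29,174.60 = $46,299.87

$46,300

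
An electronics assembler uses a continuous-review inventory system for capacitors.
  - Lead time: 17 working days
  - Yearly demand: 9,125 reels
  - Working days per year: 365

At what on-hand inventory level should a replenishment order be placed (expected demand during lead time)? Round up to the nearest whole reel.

425 reels

Daily demand d = 9,125 / 365 = 25.000 reels/day
Demand during lead time = 25.000 × 17 = 425.00
Reorder point = 425.00 → round up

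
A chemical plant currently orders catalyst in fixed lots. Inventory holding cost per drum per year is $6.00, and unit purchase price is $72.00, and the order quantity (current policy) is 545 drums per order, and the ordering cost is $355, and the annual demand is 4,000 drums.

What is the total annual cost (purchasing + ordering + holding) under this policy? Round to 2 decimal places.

Orders/yr = 4,000/545 = 7.339; ordering cost = 7.339 × $355 = $2,605.50
Average inventory = 545/2 = 272.5; holding cost = 272.5 × $6 = $1,635.00
Purchase cost = D·C = 4,000 × 72 = $288,000.00
Total = $2,605.50 + $1,635.00 + $288,000.00 = $292,240.50

$292,240.50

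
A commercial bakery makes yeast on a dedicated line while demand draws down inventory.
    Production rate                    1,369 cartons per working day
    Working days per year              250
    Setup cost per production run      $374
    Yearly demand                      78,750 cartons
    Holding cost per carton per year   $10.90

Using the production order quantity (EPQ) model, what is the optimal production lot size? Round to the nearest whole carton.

Daily demand d = 78,750/250 = 315.000; p = 1369; 1 − d/p = 0.76991
EPQ = √(2DS / (H(1 − d/p)))
    = √(2 × 78,750 × 374 / (10.9 × 0.76991)) ≈ 2,649.38

2,649 cartons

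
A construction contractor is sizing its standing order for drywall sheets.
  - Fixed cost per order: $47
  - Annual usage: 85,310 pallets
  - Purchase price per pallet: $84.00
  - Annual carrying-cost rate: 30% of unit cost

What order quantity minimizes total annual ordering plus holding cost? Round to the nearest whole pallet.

H = i·C = 0.3 × $84 = $25.2000 per pallet-year
EOQ = √(2DS/H) = √(2 × 85,310 × 47 / 25.2)
    = √(318,219.84) ≈ 564.11

564 pallets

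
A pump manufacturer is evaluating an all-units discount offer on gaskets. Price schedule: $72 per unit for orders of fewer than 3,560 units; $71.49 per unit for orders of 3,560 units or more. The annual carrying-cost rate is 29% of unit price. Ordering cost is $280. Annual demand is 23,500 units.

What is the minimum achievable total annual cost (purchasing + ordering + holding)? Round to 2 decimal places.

H₁ = 29%×$72 = $20.8800;  H₂ = 29%×$71.49 = $20.7321
EOQ₁ = √(2×23,500×280/20.8800) = 793.89  (< 3,560, feasible at tier 1)
EOQ₂ = √(2×23,500×280/20.7321) = 796.72  (< 3,560 → use Q = 3,560 at tier-2 price)
TC(tier 1 (EOQ₁), Q≈793.9) = $1,708,576.51
TC(tier 2, Q≈3,560.0) = $1,718,766.45
Minimum at tier 1 (EOQ₁): $1,708,576.51

$1,708,576.51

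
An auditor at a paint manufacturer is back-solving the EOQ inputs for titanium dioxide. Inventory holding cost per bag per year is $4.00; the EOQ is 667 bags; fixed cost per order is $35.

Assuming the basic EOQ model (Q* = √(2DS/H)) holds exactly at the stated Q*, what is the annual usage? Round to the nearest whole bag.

EOQ relation: Q² = 2DS/H, so rearrange for the unknown.
D = Q²H / (2S) = 667² × 4 / (2 × 35) = 25,422.23

25,422 bags per year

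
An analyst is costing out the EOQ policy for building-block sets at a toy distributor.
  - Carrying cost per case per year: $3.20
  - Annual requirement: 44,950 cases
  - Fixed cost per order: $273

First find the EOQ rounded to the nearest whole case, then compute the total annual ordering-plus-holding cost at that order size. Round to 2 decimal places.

$8,862.09

EOQ = √(2DS/H) = √(2 × 44,950 × 273 / 3.2)
    = √(7,669,593.75) ≈ 2,769.40 → Q = 2,769 cases
Orders/yr = 44,950/2,769 = 16.233; ordering cost = 16.233 × $273 = $4,431.69
Average inventory = 2,769/2 = 1384.5; holding cost = 1384.5 × $3.2 = $4,430.40
Total = $4,431.69 + $4,430.40 = $8,862.09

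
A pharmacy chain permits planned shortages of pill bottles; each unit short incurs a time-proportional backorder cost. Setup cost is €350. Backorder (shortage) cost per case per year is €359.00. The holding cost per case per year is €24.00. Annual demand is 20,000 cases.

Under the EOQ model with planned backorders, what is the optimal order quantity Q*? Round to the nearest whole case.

Q* = √(2DS/H) · √((H + b)/b)
   = √(2 × 20,000 × 350 / 24) · √((24 + 359) / 359)
   = 763.763 × 1.0329 ≈ 788.88

789 cases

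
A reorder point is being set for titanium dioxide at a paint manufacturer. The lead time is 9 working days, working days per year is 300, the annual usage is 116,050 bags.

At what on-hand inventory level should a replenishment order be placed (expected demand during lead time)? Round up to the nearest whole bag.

3,482 bags

Daily demand d = 116,050 / 300 = 386.833 bags/day
Demand during lead time = 386.833 × 9 = 3,481.50
Reorder point = 3,481.50 → round up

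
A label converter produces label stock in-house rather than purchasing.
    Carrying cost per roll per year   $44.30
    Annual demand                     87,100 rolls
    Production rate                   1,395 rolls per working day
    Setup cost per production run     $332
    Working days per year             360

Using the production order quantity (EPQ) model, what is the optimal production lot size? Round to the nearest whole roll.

Daily demand d = 87,100/360 = 241.944; p = 1395; 1 − d/p = 0.82656
EPQ = √(2DS / (H(1 − d/p)))
    = √(2 × 87,100 × 332 / (44.3 × 0.82656)) ≈ 1,256.76

1,257 rolls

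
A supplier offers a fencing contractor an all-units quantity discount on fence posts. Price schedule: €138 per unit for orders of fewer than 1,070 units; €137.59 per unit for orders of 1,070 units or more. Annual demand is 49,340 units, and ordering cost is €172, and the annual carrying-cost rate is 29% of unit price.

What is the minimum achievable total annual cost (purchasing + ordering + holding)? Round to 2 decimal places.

€6,817,968.98

H₁ = 29%×€138 = €40.0200;  H₂ = 29%×€137.59 = €39.9011
EOQ₁ = √(2×49,340×172/40.0200) = 651.24  (< 1,070, feasible at tier 1)
EOQ₂ = √(2×49,340×172/39.9011) = 652.21  (< 1,070 → use Q = 1,070 at tier-2 price)
TC(tier 1 (EOQ₁), Q≈651.2) = €6,834,982.58
TC(tier 2, Q≈1,070.0) = €6,817,968.98
Minimum at tier 2: €6,817,968.98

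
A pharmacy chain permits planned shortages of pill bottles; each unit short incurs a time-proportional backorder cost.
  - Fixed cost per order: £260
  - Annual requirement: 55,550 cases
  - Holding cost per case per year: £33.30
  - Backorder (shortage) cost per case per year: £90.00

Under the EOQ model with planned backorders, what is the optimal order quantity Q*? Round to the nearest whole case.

1,090 cases

Basic EOQ = √(2·55,550·260/33.3) = 931.369
Backorder adjustment √((H+b)/b) = √((33.3+90)/90) = 1.1705
Q* = 931.369 × 1.1705 ≈ 1,090.14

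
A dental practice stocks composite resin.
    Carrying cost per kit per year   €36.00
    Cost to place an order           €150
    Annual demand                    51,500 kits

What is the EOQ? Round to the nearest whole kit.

655 kits

Q* = √(2·D·S / H) = √(2·51,500·150 / 36) = √429,166.7 ≈ 655.11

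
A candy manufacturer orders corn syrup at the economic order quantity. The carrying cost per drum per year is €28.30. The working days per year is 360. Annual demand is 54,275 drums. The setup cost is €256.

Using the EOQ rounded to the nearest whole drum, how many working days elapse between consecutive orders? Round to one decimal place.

6.6 days

2DS/H = 2·54,275·256/28.3 = 981,936.40
EOQ = √981,936.40 ≈ 990.93 → Q = 991 drums
Cycle time = (working days × Q)/D = (360 × 991) / 54,275 = 6.573 days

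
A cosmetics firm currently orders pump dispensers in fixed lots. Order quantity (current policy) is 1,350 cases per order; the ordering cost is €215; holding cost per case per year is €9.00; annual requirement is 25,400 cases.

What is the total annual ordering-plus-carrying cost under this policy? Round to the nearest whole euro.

€10,120

Ordering: D/Q × S = 25,400/1,350 × €215 = €4,045.19
Holding:  Q/2 × H = 1,350/2 × €9 = €6,075.00
Total = €4,045.19 + €6,075.00 = €10,120.19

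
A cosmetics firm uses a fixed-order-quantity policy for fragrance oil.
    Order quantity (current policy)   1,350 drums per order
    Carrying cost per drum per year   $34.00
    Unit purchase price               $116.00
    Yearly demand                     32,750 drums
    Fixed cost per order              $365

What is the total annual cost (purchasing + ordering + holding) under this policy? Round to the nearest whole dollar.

$3,830,805

Ordering: D/Q × S = 32,750/1,350 × $365 = $8,854.63
Holding:  Q/2 × H = 1,350/2 × $34 = $22,950.00
Purchase cost = D·C = 32,750 × 116 = $3,799,000.00
Total = $8,854.63 + $22,950.00 + $3,799,000.00 = $3,830,804.63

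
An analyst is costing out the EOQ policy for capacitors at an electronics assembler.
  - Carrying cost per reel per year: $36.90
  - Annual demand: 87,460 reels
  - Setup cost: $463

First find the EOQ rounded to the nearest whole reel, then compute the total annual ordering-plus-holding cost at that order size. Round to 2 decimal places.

2DS/H = 2·87,460·463/36.9 = 2,194,795.66
EOQ = √2,194,795.66 ≈ 1,481.48 → Q = 1,481 reels
Ordering: D/Q × S = 87,460/1,481 × $463 = $27,342.32
Holding:  Q/2 × H = 1,481/2 × $36.9 = $27,324.45
Total = $27,342.32 + $27,324.45 = $54,666.77

$54,666.77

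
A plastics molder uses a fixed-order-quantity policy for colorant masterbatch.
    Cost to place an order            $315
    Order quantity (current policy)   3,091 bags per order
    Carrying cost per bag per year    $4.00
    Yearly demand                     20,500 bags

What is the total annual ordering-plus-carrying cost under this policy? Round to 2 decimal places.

$8,271.13

Annual ordering cost = (D/Q)·S = (20,500/3,091) × 315 = $2,089.13
Annual holding cost  = (Q/2)·H = (3,091/2) × 4 = $6,182.00
Total = $2,089.13 + $6,182.00 = $8,271.13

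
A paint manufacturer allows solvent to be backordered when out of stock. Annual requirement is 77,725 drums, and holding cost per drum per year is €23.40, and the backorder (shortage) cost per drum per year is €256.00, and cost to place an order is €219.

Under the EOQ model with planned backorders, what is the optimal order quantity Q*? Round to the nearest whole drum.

1,260 drums

Q* = √(2DS/H) · √((H + b)/b)
   = √(2 × 77,725 × 219 / 23.4) · √((23.4 + 256) / 256)
   = 1,206.173 × 1.0447 ≈ 1,260.09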